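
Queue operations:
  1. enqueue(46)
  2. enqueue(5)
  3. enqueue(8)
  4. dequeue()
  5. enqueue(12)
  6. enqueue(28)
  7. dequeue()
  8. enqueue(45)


enqueue(46) -> [46]
enqueue(5) -> [46, 5]
enqueue(8) -> [46, 5, 8]
dequeue()->46, [5, 8]
enqueue(12) -> [5, 8, 12]
enqueue(28) -> [5, 8, 12, 28]
dequeue()->5, [8, 12, 28]
enqueue(45) -> [8, 12, 28, 45]

Final queue: [8, 12, 28, 45]


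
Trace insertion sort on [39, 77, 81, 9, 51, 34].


Initial: [39, 77, 81, 9, 51, 34]
Insert 77: [39, 77, 81, 9, 51, 34]
Insert 81: [39, 77, 81, 9, 51, 34]
Insert 9: [9, 39, 77, 81, 51, 34]
Insert 51: [9, 39, 51, 77, 81, 34]
Insert 34: [9, 34, 39, 51, 77, 81]

Sorted: [9, 34, 39, 51, 77, 81]


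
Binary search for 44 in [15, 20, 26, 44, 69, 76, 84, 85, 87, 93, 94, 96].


Step 1: lo=0, hi=11, mid=5, val=76
Step 2: lo=0, hi=4, mid=2, val=26
Step 3: lo=3, hi=4, mid=3, val=44

Found at index 3


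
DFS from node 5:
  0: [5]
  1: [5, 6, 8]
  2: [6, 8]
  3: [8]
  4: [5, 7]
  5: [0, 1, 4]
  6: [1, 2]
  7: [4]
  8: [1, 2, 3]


Visit 5, push [4, 1, 0]
Visit 0, push []
Visit 1, push [8, 6]
Visit 6, push [2]
Visit 2, push [8]
Visit 8, push [3]
Visit 3, push []
Visit 4, push [7]
Visit 7, push []

DFS order: [5, 0, 1, 6, 2, 8, 3, 4, 7]


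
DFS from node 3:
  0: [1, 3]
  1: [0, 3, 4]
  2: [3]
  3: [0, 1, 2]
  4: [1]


Visit 3, push [2, 1, 0]
Visit 0, push [1]
Visit 1, push [4]
Visit 4, push []
Visit 2, push []

DFS order: [3, 0, 1, 4, 2]


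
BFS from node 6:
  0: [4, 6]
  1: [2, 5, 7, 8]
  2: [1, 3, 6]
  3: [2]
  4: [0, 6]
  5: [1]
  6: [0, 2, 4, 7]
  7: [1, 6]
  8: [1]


Visit 6, enqueue [0, 2, 4, 7]
Visit 0, enqueue []
Visit 2, enqueue [1, 3]
Visit 4, enqueue []
Visit 7, enqueue []
Visit 1, enqueue [5, 8]
Visit 3, enqueue []
Visit 5, enqueue []
Visit 8, enqueue []

BFS order: [6, 0, 2, 4, 7, 1, 3, 5, 8]


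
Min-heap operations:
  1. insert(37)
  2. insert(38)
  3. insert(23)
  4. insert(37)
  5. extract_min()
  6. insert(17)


insert(37) -> [37]
insert(38) -> [37, 38]
insert(23) -> [23, 38, 37]
insert(37) -> [23, 37, 37, 38]
extract_min()->23, [37, 37, 38]
insert(17) -> [17, 37, 38, 37]

Final heap: [17, 37, 38, 37]


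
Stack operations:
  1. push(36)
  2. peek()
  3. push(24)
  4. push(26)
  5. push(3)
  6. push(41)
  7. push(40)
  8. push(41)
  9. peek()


push(36) -> [36]
peek()->36
push(24) -> [36, 24]
push(26) -> [36, 24, 26]
push(3) -> [36, 24, 26, 3]
push(41) -> [36, 24, 26, 3, 41]
push(40) -> [36, 24, 26, 3, 41, 40]
push(41) -> [36, 24, 26, 3, 41, 40, 41]
peek()->41

Final stack: [36, 24, 26, 3, 41, 40, 41]


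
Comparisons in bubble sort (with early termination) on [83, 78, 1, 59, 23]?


Algorithm: bubble sort (with early termination)
Input: [83, 78, 1, 59, 23]
Sorted: [1, 23, 59, 78, 83]

10


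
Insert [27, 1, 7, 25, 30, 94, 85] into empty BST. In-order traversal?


Insert 27: root
Insert 1: L from 27
Insert 7: L from 27 -> R from 1
Insert 25: L from 27 -> R from 1 -> R from 7
Insert 30: R from 27
Insert 94: R from 27 -> R from 30
Insert 85: R from 27 -> R from 30 -> L from 94

In-order: [1, 7, 25, 27, 30, 85, 94]


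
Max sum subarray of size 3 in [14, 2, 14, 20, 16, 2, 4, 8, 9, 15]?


[0:3]: 30
[1:4]: 36
[2:5]: 50
[3:6]: 38
[4:7]: 22
[5:8]: 14
[6:9]: 21
[7:10]: 32

Max: 50 at [2:5]


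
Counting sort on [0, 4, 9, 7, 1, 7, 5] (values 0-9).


Input: [0, 4, 9, 7, 1, 7, 5]
Counts: [1, 1, 0, 0, 1, 1, 0, 2, 0, 1]

Sorted: [0, 1, 4, 5, 7, 7, 9]


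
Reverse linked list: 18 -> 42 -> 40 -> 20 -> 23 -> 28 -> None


Step 1: curr=18, set curr.next=prev(None) | reversed so far: 18
Step 2: curr=42, set curr.next=prev(18) | reversed so far: 42 -> 18
Step 3: curr=40, set curr.next=prev(42) | reversed so far: 40 -> 42 -> 18
Step 4: curr=20, set curr.next=prev(40) | reversed so far: 20 -> 40 -> 42 -> 18
Step 5: curr=23, set curr.next=prev(20) | reversed so far: 23 -> 20 -> 40 -> 42 -> 18
Step 6: curr=28, set curr.next=prev(23) | reversed so far: 28 -> 23 -> 20 -> 40 -> 42 -> 18

28 -> 23 -> 20 -> 40 -> 42 -> 18 -> None


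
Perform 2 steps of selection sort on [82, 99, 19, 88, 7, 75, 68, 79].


Initial: [82, 99, 19, 88, 7, 75, 68, 79]
Step 1: min=7 at 4
  Swap: [7, 99, 19, 88, 82, 75, 68, 79]
Step 2: min=19 at 2
  Swap: [7, 19, 99, 88, 82, 75, 68, 79]

After 2 steps: [7, 19, 99, 88, 82, 75, 68, 79]


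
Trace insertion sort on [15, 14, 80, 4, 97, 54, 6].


Initial: [15, 14, 80, 4, 97, 54, 6]
Insert 14: [14, 15, 80, 4, 97, 54, 6]
Insert 80: [14, 15, 80, 4, 97, 54, 6]
Insert 4: [4, 14, 15, 80, 97, 54, 6]
Insert 97: [4, 14, 15, 80, 97, 54, 6]
Insert 54: [4, 14, 15, 54, 80, 97, 6]
Insert 6: [4, 6, 14, 15, 54, 80, 97]

Sorted: [4, 6, 14, 15, 54, 80, 97]


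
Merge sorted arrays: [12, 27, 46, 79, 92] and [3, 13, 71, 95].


Take 3 from B
Take 12 from A
Take 13 from B
Take 27 from A
Take 46 from A
Take 71 from B
Take 79 from A
Take 92 from A

Merged: [3, 12, 13, 27, 46, 71, 79, 92, 95]


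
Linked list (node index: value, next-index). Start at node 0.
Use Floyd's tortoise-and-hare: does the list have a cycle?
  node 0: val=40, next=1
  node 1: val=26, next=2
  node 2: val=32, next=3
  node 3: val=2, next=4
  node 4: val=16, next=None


Floyd's tortoise (slow, +1) and hare (fast, +2):
  init: slow=0, fast=0
  step 1: slow=1, fast=2
  step 2: slow=2, fast=4
  step 3: fast -> None, no cycle

Cycle: no


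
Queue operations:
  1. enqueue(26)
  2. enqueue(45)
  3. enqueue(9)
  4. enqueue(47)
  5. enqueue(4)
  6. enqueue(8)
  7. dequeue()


enqueue(26) -> [26]
enqueue(45) -> [26, 45]
enqueue(9) -> [26, 45, 9]
enqueue(47) -> [26, 45, 9, 47]
enqueue(4) -> [26, 45, 9, 47, 4]
enqueue(8) -> [26, 45, 9, 47, 4, 8]
dequeue()->26, [45, 9, 47, 4, 8]

Final queue: [45, 9, 47, 4, 8]


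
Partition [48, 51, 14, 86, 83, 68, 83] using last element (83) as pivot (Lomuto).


Pivot: 83
  48 <= 83: advance i (no swap)
  51 <= 83: advance i (no swap)
  14 <= 83: advance i (no swap)
  83 <= 83: swap -> [48, 51, 14, 83, 86, 68, 83]
  68 <= 83: swap -> [48, 51, 14, 83, 68, 86, 83]
Place pivot at 5: [48, 51, 14, 83, 68, 83, 86]

Partitioned: [48, 51, 14, 83, 68, 83, 86]


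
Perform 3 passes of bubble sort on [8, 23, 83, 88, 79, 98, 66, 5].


Initial: [8, 23, 83, 88, 79, 98, 66, 5]
Pass 1: [8, 23, 83, 79, 88, 66, 5, 98] (3 swaps)
Pass 2: [8, 23, 79, 83, 66, 5, 88, 98] (3 swaps)
Pass 3: [8, 23, 79, 66, 5, 83, 88, 98] (2 swaps)

After 3 passes: [8, 23, 79, 66, 5, 83, 88, 98]


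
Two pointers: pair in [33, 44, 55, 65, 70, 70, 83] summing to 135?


lo=0(33)+hi=6(83)=116
lo=1(44)+hi=6(83)=127
lo=2(55)+hi=6(83)=138
lo=2(55)+hi=5(70)=125
lo=3(65)+hi=5(70)=135

Yes: 65+70=135


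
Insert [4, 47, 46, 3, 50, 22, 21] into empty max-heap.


Insert 4: [4]
Insert 47: [47, 4]
Insert 46: [47, 4, 46]
Insert 3: [47, 4, 46, 3]
Insert 50: [50, 47, 46, 3, 4]
Insert 22: [50, 47, 46, 3, 4, 22]
Insert 21: [50, 47, 46, 3, 4, 22, 21]

Final heap: [50, 47, 46, 3, 4, 22, 21]


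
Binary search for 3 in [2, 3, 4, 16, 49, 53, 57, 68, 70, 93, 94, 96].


Step 1: lo=0, hi=11, mid=5, val=53
Step 2: lo=0, hi=4, mid=2, val=4
Step 3: lo=0, hi=1, mid=0, val=2
Step 4: lo=1, hi=1, mid=1, val=3

Found at index 1


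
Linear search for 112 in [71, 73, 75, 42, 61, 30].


i=0: 71!=112
i=1: 73!=112
i=2: 75!=112
i=3: 42!=112
i=4: 61!=112
i=5: 30!=112

Not found, 6 comps


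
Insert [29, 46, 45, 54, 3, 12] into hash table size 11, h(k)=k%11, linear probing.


Insert 29: h=7 -> slot 7
Insert 46: h=2 -> slot 2
Insert 45: h=1 -> slot 1
Insert 54: h=10 -> slot 10
Insert 3: h=3 -> slot 3
Insert 12: h=1, 3 probes -> slot 4

Table: [None, 45, 46, 3, 12, None, None, 29, None, None, 54]


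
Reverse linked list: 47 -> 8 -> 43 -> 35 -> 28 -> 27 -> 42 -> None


Step 1: curr=47, set curr.next=prev(None) | reversed so far: 47
Step 2: curr=8, set curr.next=prev(47) | reversed so far: 8 -> 47
Step 3: curr=43, set curr.next=prev(8) | reversed so far: 43 -> 8 -> 47
Step 4: curr=35, set curr.next=prev(43) | reversed so far: 35 -> 43 -> 8 -> 47
Step 5: curr=28, set curr.next=prev(35) | reversed so far: 28 -> 35 -> 43 -> 8 -> 47
Step 6: curr=27, set curr.next=prev(28) | reversed so far: 27 -> 28 -> 35 -> 43 -> 8 -> 47
Step 7: curr=42, set curr.next=prev(27) | reversed so far: 42 -> 27 -> 28 -> 35 -> 43 -> 8 -> 47

42 -> 27 -> 28 -> 35 -> 43 -> 8 -> 47 -> None


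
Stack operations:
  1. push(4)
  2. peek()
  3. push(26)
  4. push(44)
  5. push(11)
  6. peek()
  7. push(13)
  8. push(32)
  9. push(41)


push(4) -> [4]
peek()->4
push(26) -> [4, 26]
push(44) -> [4, 26, 44]
push(11) -> [4, 26, 44, 11]
peek()->11
push(13) -> [4, 26, 44, 11, 13]
push(32) -> [4, 26, 44, 11, 13, 32]
push(41) -> [4, 26, 44, 11, 13, 32, 41]

Final stack: [4, 26, 44, 11, 13, 32, 41]


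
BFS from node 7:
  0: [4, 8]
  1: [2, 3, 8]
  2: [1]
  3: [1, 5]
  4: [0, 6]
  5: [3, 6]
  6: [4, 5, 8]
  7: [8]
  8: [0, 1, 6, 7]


Visit 7, enqueue [8]
Visit 8, enqueue [0, 1, 6]
Visit 0, enqueue [4]
Visit 1, enqueue [2, 3]
Visit 6, enqueue [5]
Visit 4, enqueue []
Visit 2, enqueue []
Visit 3, enqueue []
Visit 5, enqueue []

BFS order: [7, 8, 0, 1, 6, 4, 2, 3, 5]


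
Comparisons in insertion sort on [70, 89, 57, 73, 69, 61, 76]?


Algorithm: insertion sort
Input: [70, 89, 57, 73, 69, 61, 76]
Sorted: [57, 61, 69, 70, 73, 76, 89]

16


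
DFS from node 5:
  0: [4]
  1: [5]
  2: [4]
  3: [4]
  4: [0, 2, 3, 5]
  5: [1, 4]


Visit 5, push [4, 1]
Visit 1, push []
Visit 4, push [3, 2, 0]
Visit 0, push []
Visit 2, push []
Visit 3, push []

DFS order: [5, 1, 4, 0, 2, 3]


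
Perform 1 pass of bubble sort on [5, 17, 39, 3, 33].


Initial: [5, 17, 39, 3, 33]
Pass 1: [5, 17, 3, 33, 39] (2 swaps)

After 1 pass: [5, 17, 3, 33, 39]


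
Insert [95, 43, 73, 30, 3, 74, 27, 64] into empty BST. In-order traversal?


Insert 95: root
Insert 43: L from 95
Insert 73: L from 95 -> R from 43
Insert 30: L from 95 -> L from 43
Insert 3: L from 95 -> L from 43 -> L from 30
Insert 74: L from 95 -> R from 43 -> R from 73
Insert 27: L from 95 -> L from 43 -> L from 30 -> R from 3
Insert 64: L from 95 -> R from 43 -> L from 73

In-order: [3, 27, 30, 43, 64, 73, 74, 95]


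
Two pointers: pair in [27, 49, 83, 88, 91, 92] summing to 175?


lo=0(27)+hi=5(92)=119
lo=1(49)+hi=5(92)=141
lo=2(83)+hi=5(92)=175

Yes: 83+92=175


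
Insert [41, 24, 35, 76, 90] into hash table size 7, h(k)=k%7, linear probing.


Insert 41: h=6 -> slot 6
Insert 24: h=3 -> slot 3
Insert 35: h=0 -> slot 0
Insert 76: h=6, 2 probes -> slot 1
Insert 90: h=6, 3 probes -> slot 2

Table: [35, 76, 90, 24, None, None, 41]


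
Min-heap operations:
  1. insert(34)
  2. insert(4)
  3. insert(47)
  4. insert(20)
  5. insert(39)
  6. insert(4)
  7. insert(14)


insert(34) -> [34]
insert(4) -> [4, 34]
insert(47) -> [4, 34, 47]
insert(20) -> [4, 20, 47, 34]
insert(39) -> [4, 20, 47, 34, 39]
insert(4) -> [4, 20, 4, 34, 39, 47]
insert(14) -> [4, 20, 4, 34, 39, 47, 14]

Final heap: [4, 20, 4, 34, 39, 47, 14]


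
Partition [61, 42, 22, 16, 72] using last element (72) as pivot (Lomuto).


Pivot: 72
  61 <= 72: advance i (no swap)
  42 <= 72: advance i (no swap)
  22 <= 72: advance i (no swap)
  16 <= 72: advance i (no swap)
Place pivot at 4: [61, 42, 22, 16, 72]

Partitioned: [61, 42, 22, 16, 72]


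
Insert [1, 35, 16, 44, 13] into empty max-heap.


Insert 1: [1]
Insert 35: [35, 1]
Insert 16: [35, 1, 16]
Insert 44: [44, 35, 16, 1]
Insert 13: [44, 35, 16, 1, 13]

Final heap: [44, 35, 16, 1, 13]


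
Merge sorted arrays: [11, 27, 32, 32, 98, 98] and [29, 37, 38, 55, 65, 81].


Take 11 from A
Take 27 from A
Take 29 from B
Take 32 from A
Take 32 from A
Take 37 from B
Take 38 from B
Take 55 from B
Take 65 from B
Take 81 from B

Merged: [11, 27, 29, 32, 32, 37, 38, 55, 65, 81, 98, 98]


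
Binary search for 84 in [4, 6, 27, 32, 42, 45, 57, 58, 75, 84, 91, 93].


Step 1: lo=0, hi=11, mid=5, val=45
Step 2: lo=6, hi=11, mid=8, val=75
Step 3: lo=9, hi=11, mid=10, val=91
Step 4: lo=9, hi=9, mid=9, val=84

Found at index 9


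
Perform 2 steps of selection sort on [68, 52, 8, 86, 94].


Initial: [68, 52, 8, 86, 94]
Step 1: min=8 at 2
  Swap: [8, 52, 68, 86, 94]
Step 2: min=52 at 1
  Swap: [8, 52, 68, 86, 94]

After 2 steps: [8, 52, 68, 86, 94]


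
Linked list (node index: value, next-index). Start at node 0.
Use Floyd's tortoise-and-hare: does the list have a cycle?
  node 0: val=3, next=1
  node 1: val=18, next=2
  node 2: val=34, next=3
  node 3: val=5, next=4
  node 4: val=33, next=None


Floyd's tortoise (slow, +1) and hare (fast, +2):
  init: slow=0, fast=0
  step 1: slow=1, fast=2
  step 2: slow=2, fast=4
  step 3: fast -> None, no cycle

Cycle: no


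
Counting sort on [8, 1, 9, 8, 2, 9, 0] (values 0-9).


Input: [8, 1, 9, 8, 2, 9, 0]
Counts: [1, 1, 1, 0, 0, 0, 0, 0, 2, 2]

Sorted: [0, 1, 2, 8, 8, 9, 9]


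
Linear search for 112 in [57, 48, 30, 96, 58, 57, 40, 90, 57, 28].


i=0: 57!=112
i=1: 48!=112
i=2: 30!=112
i=3: 96!=112
i=4: 58!=112
i=5: 57!=112
i=6: 40!=112
i=7: 90!=112
i=8: 57!=112
i=9: 28!=112

Not found, 10 comps


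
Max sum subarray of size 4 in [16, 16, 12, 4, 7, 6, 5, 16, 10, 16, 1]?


[0:4]: 48
[1:5]: 39
[2:6]: 29
[3:7]: 22
[4:8]: 34
[5:9]: 37
[6:10]: 47
[7:11]: 43

Max: 48 at [0:4]


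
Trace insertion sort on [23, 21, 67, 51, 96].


Initial: [23, 21, 67, 51, 96]
Insert 21: [21, 23, 67, 51, 96]
Insert 67: [21, 23, 67, 51, 96]
Insert 51: [21, 23, 51, 67, 96]
Insert 96: [21, 23, 51, 67, 96]

Sorted: [21, 23, 51, 67, 96]


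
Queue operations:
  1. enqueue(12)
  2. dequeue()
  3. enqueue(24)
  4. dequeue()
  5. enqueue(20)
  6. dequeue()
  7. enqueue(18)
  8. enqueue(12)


enqueue(12) -> [12]
dequeue()->12, []
enqueue(24) -> [24]
dequeue()->24, []
enqueue(20) -> [20]
dequeue()->20, []
enqueue(18) -> [18]
enqueue(12) -> [18, 12]

Final queue: [18, 12]


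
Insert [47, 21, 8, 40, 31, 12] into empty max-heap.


Insert 47: [47]
Insert 21: [47, 21]
Insert 8: [47, 21, 8]
Insert 40: [47, 40, 8, 21]
Insert 31: [47, 40, 8, 21, 31]
Insert 12: [47, 40, 12, 21, 31, 8]

Final heap: [47, 40, 12, 21, 31, 8]


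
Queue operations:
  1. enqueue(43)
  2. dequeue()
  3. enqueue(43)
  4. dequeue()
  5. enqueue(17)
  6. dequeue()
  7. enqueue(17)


enqueue(43) -> [43]
dequeue()->43, []
enqueue(43) -> [43]
dequeue()->43, []
enqueue(17) -> [17]
dequeue()->17, []
enqueue(17) -> [17]

Final queue: [17]


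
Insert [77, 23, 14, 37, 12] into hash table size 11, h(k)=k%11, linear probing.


Insert 77: h=0 -> slot 0
Insert 23: h=1 -> slot 1
Insert 14: h=3 -> slot 3
Insert 37: h=4 -> slot 4
Insert 12: h=1, 1 probes -> slot 2

Table: [77, 23, 12, 14, 37, None, None, None, None, None, None]


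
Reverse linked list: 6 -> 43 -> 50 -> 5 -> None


Step 1: curr=6, set curr.next=prev(None) | reversed so far: 6
Step 2: curr=43, set curr.next=prev(6) | reversed so far: 43 -> 6
Step 3: curr=50, set curr.next=prev(43) | reversed so far: 50 -> 43 -> 6
Step 4: curr=5, set curr.next=prev(50) | reversed so far: 5 -> 50 -> 43 -> 6

5 -> 50 -> 43 -> 6 -> None


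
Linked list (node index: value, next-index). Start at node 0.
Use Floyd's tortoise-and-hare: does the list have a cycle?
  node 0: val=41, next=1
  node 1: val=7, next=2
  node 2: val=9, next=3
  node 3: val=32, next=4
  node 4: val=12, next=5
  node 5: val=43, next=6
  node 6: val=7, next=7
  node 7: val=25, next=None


Floyd's tortoise (slow, +1) and hare (fast, +2):
  init: slow=0, fast=0
  step 1: slow=1, fast=2
  step 2: slow=2, fast=4
  step 3: slow=3, fast=6
  step 4: fast 6->7->None, no cycle

Cycle: no


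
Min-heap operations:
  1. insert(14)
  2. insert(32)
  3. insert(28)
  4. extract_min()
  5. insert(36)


insert(14) -> [14]
insert(32) -> [14, 32]
insert(28) -> [14, 32, 28]
extract_min()->14, [28, 32]
insert(36) -> [28, 32, 36]

Final heap: [28, 32, 36]


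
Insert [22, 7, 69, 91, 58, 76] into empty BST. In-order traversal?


Insert 22: root
Insert 7: L from 22
Insert 69: R from 22
Insert 91: R from 22 -> R from 69
Insert 58: R from 22 -> L from 69
Insert 76: R from 22 -> R from 69 -> L from 91

In-order: [7, 22, 58, 69, 76, 91]


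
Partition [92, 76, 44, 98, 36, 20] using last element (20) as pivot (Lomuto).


Pivot: 20
Place pivot at 0: [20, 76, 44, 98, 36, 92]

Partitioned: [20, 76, 44, 98, 36, 92]


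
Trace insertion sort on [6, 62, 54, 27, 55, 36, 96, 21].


Initial: [6, 62, 54, 27, 55, 36, 96, 21]
Insert 62: [6, 62, 54, 27, 55, 36, 96, 21]
Insert 54: [6, 54, 62, 27, 55, 36, 96, 21]
Insert 27: [6, 27, 54, 62, 55, 36, 96, 21]
Insert 55: [6, 27, 54, 55, 62, 36, 96, 21]
Insert 36: [6, 27, 36, 54, 55, 62, 96, 21]
Insert 96: [6, 27, 36, 54, 55, 62, 96, 21]
Insert 21: [6, 21, 27, 36, 54, 55, 62, 96]

Sorted: [6, 21, 27, 36, 54, 55, 62, 96]


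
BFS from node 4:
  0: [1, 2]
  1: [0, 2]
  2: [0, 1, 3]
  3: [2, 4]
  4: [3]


Visit 4, enqueue [3]
Visit 3, enqueue [2]
Visit 2, enqueue [0, 1]
Visit 0, enqueue []
Visit 1, enqueue []

BFS order: [4, 3, 2, 0, 1]


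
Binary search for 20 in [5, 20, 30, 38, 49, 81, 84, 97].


Step 1: lo=0, hi=7, mid=3, val=38
Step 2: lo=0, hi=2, mid=1, val=20

Found at index 1


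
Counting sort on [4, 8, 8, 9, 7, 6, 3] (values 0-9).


Input: [4, 8, 8, 9, 7, 6, 3]
Counts: [0, 0, 0, 1, 1, 0, 1, 1, 2, 1]

Sorted: [3, 4, 6, 7, 8, 8, 9]


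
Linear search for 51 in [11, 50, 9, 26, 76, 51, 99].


i=0: 11!=51
i=1: 50!=51
i=2: 9!=51
i=3: 26!=51
i=4: 76!=51
i=5: 51==51 found!

Found at 5, 6 comps


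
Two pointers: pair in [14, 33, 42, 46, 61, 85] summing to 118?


lo=0(14)+hi=5(85)=99
lo=1(33)+hi=5(85)=118

Yes: 33+85=118


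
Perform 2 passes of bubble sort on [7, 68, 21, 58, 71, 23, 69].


Initial: [7, 68, 21, 58, 71, 23, 69]
Pass 1: [7, 21, 58, 68, 23, 69, 71] (4 swaps)
Pass 2: [7, 21, 58, 23, 68, 69, 71] (1 swaps)

After 2 passes: [7, 21, 58, 23, 68, 69, 71]


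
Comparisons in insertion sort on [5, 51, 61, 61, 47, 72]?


Algorithm: insertion sort
Input: [5, 51, 61, 61, 47, 72]
Sorted: [5, 47, 51, 61, 61, 72]

8


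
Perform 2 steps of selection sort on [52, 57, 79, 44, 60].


Initial: [52, 57, 79, 44, 60]
Step 1: min=44 at 3
  Swap: [44, 57, 79, 52, 60]
Step 2: min=52 at 3
  Swap: [44, 52, 79, 57, 60]

After 2 steps: [44, 52, 79, 57, 60]


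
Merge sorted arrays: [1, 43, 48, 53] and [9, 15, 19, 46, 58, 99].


Take 1 from A
Take 9 from B
Take 15 from B
Take 19 from B
Take 43 from A
Take 46 from B
Take 48 from A
Take 53 from A

Merged: [1, 9, 15, 19, 43, 46, 48, 53, 58, 99]


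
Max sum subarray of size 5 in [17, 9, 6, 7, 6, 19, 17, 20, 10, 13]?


[0:5]: 45
[1:6]: 47
[2:7]: 55
[3:8]: 69
[4:9]: 72
[5:10]: 79

Max: 79 at [5:10]


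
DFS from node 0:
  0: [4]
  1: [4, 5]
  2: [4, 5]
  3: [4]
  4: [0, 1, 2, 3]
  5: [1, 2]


Visit 0, push [4]
Visit 4, push [3, 2, 1]
Visit 1, push [5]
Visit 5, push [2]
Visit 2, push []
Visit 3, push []

DFS order: [0, 4, 1, 5, 2, 3]


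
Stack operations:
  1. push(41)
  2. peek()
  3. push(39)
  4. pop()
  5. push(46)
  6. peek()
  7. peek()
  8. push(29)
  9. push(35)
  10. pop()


push(41) -> [41]
peek()->41
push(39) -> [41, 39]
pop()->39, [41]
push(46) -> [41, 46]
peek()->46
peek()->46
push(29) -> [41, 46, 29]
push(35) -> [41, 46, 29, 35]
pop()->35, [41, 46, 29]

Final stack: [41, 46, 29]


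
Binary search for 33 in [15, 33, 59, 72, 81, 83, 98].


Step 1: lo=0, hi=6, mid=3, val=72
Step 2: lo=0, hi=2, mid=1, val=33

Found at index 1


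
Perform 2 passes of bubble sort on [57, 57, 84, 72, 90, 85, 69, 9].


Initial: [57, 57, 84, 72, 90, 85, 69, 9]
Pass 1: [57, 57, 72, 84, 85, 69, 9, 90] (4 swaps)
Pass 2: [57, 57, 72, 84, 69, 9, 85, 90] (2 swaps)

After 2 passes: [57, 57, 72, 84, 69, 9, 85, 90]


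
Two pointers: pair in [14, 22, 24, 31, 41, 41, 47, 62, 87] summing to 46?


lo=0(14)+hi=8(87)=101
lo=0(14)+hi=7(62)=76
lo=0(14)+hi=6(47)=61
lo=0(14)+hi=5(41)=55
lo=0(14)+hi=4(41)=55
lo=0(14)+hi=3(31)=45
lo=1(22)+hi=3(31)=53
lo=1(22)+hi=2(24)=46

Yes: 22+24=46


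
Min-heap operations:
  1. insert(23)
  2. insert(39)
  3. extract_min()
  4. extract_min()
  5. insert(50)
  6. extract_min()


insert(23) -> [23]
insert(39) -> [23, 39]
extract_min()->23, [39]
extract_min()->39, []
insert(50) -> [50]
extract_min()->50, []

Final heap: []


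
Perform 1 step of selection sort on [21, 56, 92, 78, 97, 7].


Initial: [21, 56, 92, 78, 97, 7]
Step 1: min=7 at 5
  Swap: [7, 56, 92, 78, 97, 21]

After 1 step: [7, 56, 92, 78, 97, 21]


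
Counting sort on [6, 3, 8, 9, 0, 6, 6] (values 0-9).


Input: [6, 3, 8, 9, 0, 6, 6]
Counts: [1, 0, 0, 1, 0, 0, 3, 0, 1, 1]

Sorted: [0, 3, 6, 6, 6, 8, 9]


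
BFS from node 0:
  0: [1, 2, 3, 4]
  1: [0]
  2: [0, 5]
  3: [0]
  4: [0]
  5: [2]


Visit 0, enqueue [1, 2, 3, 4]
Visit 1, enqueue []
Visit 2, enqueue [5]
Visit 3, enqueue []
Visit 4, enqueue []
Visit 5, enqueue []

BFS order: [0, 1, 2, 3, 4, 5]


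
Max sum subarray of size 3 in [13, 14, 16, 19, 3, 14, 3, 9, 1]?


[0:3]: 43
[1:4]: 49
[2:5]: 38
[3:6]: 36
[4:7]: 20
[5:8]: 26
[6:9]: 13

Max: 49 at [1:4]


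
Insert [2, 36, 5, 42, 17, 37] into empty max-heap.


Insert 2: [2]
Insert 36: [36, 2]
Insert 5: [36, 2, 5]
Insert 42: [42, 36, 5, 2]
Insert 17: [42, 36, 5, 2, 17]
Insert 37: [42, 36, 37, 2, 17, 5]

Final heap: [42, 36, 37, 2, 17, 5]


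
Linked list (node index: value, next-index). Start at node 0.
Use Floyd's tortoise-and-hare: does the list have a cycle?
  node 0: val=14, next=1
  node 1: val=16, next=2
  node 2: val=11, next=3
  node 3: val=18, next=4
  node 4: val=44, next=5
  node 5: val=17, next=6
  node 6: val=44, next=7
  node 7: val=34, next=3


Floyd's tortoise (slow, +1) and hare (fast, +2):
  init: slow=0, fast=0
  step 1: slow=1, fast=2
  step 2: slow=2, fast=4
  step 3: slow=3, fast=6
  step 4: slow=4, fast=3
  step 5: slow=5, fast=5
  slow == fast at node 5: cycle detected

Cycle: yes


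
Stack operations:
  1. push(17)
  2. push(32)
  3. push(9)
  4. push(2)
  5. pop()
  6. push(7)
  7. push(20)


push(17) -> [17]
push(32) -> [17, 32]
push(9) -> [17, 32, 9]
push(2) -> [17, 32, 9, 2]
pop()->2, [17, 32, 9]
push(7) -> [17, 32, 9, 7]
push(20) -> [17, 32, 9, 7, 20]

Final stack: [17, 32, 9, 7, 20]


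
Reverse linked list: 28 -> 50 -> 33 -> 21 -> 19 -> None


Step 1: curr=28, set curr.next=prev(None) | reversed so far: 28
Step 2: curr=50, set curr.next=prev(28) | reversed so far: 50 -> 28
Step 3: curr=33, set curr.next=prev(50) | reversed so far: 33 -> 50 -> 28
Step 4: curr=21, set curr.next=prev(33) | reversed so far: 21 -> 33 -> 50 -> 28
Step 5: curr=19, set curr.next=prev(21) | reversed so far: 19 -> 21 -> 33 -> 50 -> 28

19 -> 21 -> 33 -> 50 -> 28 -> None


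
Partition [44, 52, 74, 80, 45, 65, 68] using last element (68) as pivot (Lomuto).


Pivot: 68
  44 <= 68: advance i (no swap)
  52 <= 68: advance i (no swap)
  45 <= 68: swap -> [44, 52, 45, 80, 74, 65, 68]
  65 <= 68: swap -> [44, 52, 45, 65, 74, 80, 68]
Place pivot at 4: [44, 52, 45, 65, 68, 80, 74]

Partitioned: [44, 52, 45, 65, 68, 80, 74]


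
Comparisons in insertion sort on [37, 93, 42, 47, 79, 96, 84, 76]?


Algorithm: insertion sort
Input: [37, 93, 42, 47, 79, 96, 84, 76]
Sorted: [37, 42, 47, 76, 79, 84, 93, 96]

16


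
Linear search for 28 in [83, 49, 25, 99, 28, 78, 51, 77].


i=0: 83!=28
i=1: 49!=28
i=2: 25!=28
i=3: 99!=28
i=4: 28==28 found!

Found at 4, 5 comps


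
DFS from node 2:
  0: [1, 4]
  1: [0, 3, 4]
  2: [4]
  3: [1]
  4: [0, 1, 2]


Visit 2, push [4]
Visit 4, push [1, 0]
Visit 0, push [1]
Visit 1, push [3]
Visit 3, push []

DFS order: [2, 4, 0, 1, 3]


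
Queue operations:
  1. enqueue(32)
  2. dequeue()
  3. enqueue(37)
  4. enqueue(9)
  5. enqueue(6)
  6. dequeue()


enqueue(32) -> [32]
dequeue()->32, []
enqueue(37) -> [37]
enqueue(9) -> [37, 9]
enqueue(6) -> [37, 9, 6]
dequeue()->37, [9, 6]

Final queue: [9, 6]


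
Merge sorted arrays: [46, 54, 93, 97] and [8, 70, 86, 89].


Take 8 from B
Take 46 from A
Take 54 from A
Take 70 from B
Take 86 from B
Take 89 from B

Merged: [8, 46, 54, 70, 86, 89, 93, 97]


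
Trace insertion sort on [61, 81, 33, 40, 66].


Initial: [61, 81, 33, 40, 66]
Insert 81: [61, 81, 33, 40, 66]
Insert 33: [33, 61, 81, 40, 66]
Insert 40: [33, 40, 61, 81, 66]
Insert 66: [33, 40, 61, 66, 81]

Sorted: [33, 40, 61, 66, 81]


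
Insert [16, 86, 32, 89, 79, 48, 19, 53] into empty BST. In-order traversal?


Insert 16: root
Insert 86: R from 16
Insert 32: R from 16 -> L from 86
Insert 89: R from 16 -> R from 86
Insert 79: R from 16 -> L from 86 -> R from 32
Insert 48: R from 16 -> L from 86 -> R from 32 -> L from 79
Insert 19: R from 16 -> L from 86 -> L from 32
Insert 53: R from 16 -> L from 86 -> R from 32 -> L from 79 -> R from 48

In-order: [16, 19, 32, 48, 53, 79, 86, 89]


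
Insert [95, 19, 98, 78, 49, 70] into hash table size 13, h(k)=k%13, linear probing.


Insert 95: h=4 -> slot 4
Insert 19: h=6 -> slot 6
Insert 98: h=7 -> slot 7
Insert 78: h=0 -> slot 0
Insert 49: h=10 -> slot 10
Insert 70: h=5 -> slot 5

Table: [78, None, None, None, 95, 70, 19, 98, None, None, 49, None, None]


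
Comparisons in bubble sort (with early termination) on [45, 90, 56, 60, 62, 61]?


Algorithm: bubble sort (with early termination)
Input: [45, 90, 56, 60, 62, 61]
Sorted: [45, 56, 60, 61, 62, 90]

12


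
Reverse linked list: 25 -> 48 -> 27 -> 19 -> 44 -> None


Step 1: curr=25, set curr.next=prev(None) | reversed so far: 25
Step 2: curr=48, set curr.next=prev(25) | reversed so far: 48 -> 25
Step 3: curr=27, set curr.next=prev(48) | reversed so far: 27 -> 48 -> 25
Step 4: curr=19, set curr.next=prev(27) | reversed so far: 19 -> 27 -> 48 -> 25
Step 5: curr=44, set curr.next=prev(19) | reversed so far: 44 -> 19 -> 27 -> 48 -> 25

44 -> 19 -> 27 -> 48 -> 25 -> None


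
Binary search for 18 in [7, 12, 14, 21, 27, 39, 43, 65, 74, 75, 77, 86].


Step 1: lo=0, hi=11, mid=5, val=39
Step 2: lo=0, hi=4, mid=2, val=14
Step 3: lo=3, hi=4, mid=3, val=21

Not found


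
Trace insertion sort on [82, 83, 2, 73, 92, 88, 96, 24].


Initial: [82, 83, 2, 73, 92, 88, 96, 24]
Insert 83: [82, 83, 2, 73, 92, 88, 96, 24]
Insert 2: [2, 82, 83, 73, 92, 88, 96, 24]
Insert 73: [2, 73, 82, 83, 92, 88, 96, 24]
Insert 92: [2, 73, 82, 83, 92, 88, 96, 24]
Insert 88: [2, 73, 82, 83, 88, 92, 96, 24]
Insert 96: [2, 73, 82, 83, 88, 92, 96, 24]
Insert 24: [2, 24, 73, 82, 83, 88, 92, 96]

Sorted: [2, 24, 73, 82, 83, 88, 92, 96]


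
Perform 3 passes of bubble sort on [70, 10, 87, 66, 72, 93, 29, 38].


Initial: [70, 10, 87, 66, 72, 93, 29, 38]
Pass 1: [10, 70, 66, 72, 87, 29, 38, 93] (5 swaps)
Pass 2: [10, 66, 70, 72, 29, 38, 87, 93] (3 swaps)
Pass 3: [10, 66, 70, 29, 38, 72, 87, 93] (2 swaps)

After 3 passes: [10, 66, 70, 29, 38, 72, 87, 93]


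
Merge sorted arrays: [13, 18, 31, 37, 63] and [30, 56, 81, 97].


Take 13 from A
Take 18 from A
Take 30 from B
Take 31 from A
Take 37 from A
Take 56 from B
Take 63 from A

Merged: [13, 18, 30, 31, 37, 56, 63, 81, 97]


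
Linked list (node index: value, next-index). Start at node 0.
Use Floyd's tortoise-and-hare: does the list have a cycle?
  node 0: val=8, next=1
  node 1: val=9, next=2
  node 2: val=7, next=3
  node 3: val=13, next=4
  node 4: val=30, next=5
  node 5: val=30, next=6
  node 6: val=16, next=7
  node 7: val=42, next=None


Floyd's tortoise (slow, +1) and hare (fast, +2):
  init: slow=0, fast=0
  step 1: slow=1, fast=2
  step 2: slow=2, fast=4
  step 3: slow=3, fast=6
  step 4: fast 6->7->None, no cycle

Cycle: no


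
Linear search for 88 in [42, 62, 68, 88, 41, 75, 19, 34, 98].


i=0: 42!=88
i=1: 62!=88
i=2: 68!=88
i=3: 88==88 found!

Found at 3, 4 comps


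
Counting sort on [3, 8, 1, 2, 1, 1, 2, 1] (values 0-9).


Input: [3, 8, 1, 2, 1, 1, 2, 1]
Counts: [0, 4, 2, 1, 0, 0, 0, 0, 1, 0]

Sorted: [1, 1, 1, 1, 2, 2, 3, 8]


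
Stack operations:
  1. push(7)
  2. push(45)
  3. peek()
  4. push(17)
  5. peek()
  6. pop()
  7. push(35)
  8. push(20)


push(7) -> [7]
push(45) -> [7, 45]
peek()->45
push(17) -> [7, 45, 17]
peek()->17
pop()->17, [7, 45]
push(35) -> [7, 45, 35]
push(20) -> [7, 45, 35, 20]

Final stack: [7, 45, 35, 20]


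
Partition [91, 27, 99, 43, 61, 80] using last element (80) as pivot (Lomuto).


Pivot: 80
  27 <= 80: swap -> [27, 91, 99, 43, 61, 80]
  43 <= 80: swap -> [27, 43, 99, 91, 61, 80]
  61 <= 80: swap -> [27, 43, 61, 91, 99, 80]
Place pivot at 3: [27, 43, 61, 80, 99, 91]

Partitioned: [27, 43, 61, 80, 99, 91]


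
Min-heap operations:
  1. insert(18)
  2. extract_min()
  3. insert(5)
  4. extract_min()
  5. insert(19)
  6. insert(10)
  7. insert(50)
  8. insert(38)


insert(18) -> [18]
extract_min()->18, []
insert(5) -> [5]
extract_min()->5, []
insert(19) -> [19]
insert(10) -> [10, 19]
insert(50) -> [10, 19, 50]
insert(38) -> [10, 19, 50, 38]

Final heap: [10, 19, 50, 38]


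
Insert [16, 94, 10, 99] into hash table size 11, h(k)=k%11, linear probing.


Insert 16: h=5 -> slot 5
Insert 94: h=6 -> slot 6
Insert 10: h=10 -> slot 10
Insert 99: h=0 -> slot 0

Table: [99, None, None, None, None, 16, 94, None, None, None, 10]


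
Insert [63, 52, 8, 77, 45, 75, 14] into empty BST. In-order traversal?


Insert 63: root
Insert 52: L from 63
Insert 8: L from 63 -> L from 52
Insert 77: R from 63
Insert 45: L from 63 -> L from 52 -> R from 8
Insert 75: R from 63 -> L from 77
Insert 14: L from 63 -> L from 52 -> R from 8 -> L from 45

In-order: [8, 14, 45, 52, 63, 75, 77]


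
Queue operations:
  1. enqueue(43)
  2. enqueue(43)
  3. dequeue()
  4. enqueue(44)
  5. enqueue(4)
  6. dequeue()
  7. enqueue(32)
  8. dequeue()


enqueue(43) -> [43]
enqueue(43) -> [43, 43]
dequeue()->43, [43]
enqueue(44) -> [43, 44]
enqueue(4) -> [43, 44, 4]
dequeue()->43, [44, 4]
enqueue(32) -> [44, 4, 32]
dequeue()->44, [4, 32]

Final queue: [4, 32]


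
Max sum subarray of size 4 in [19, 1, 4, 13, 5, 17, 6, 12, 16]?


[0:4]: 37
[1:5]: 23
[2:6]: 39
[3:7]: 41
[4:8]: 40
[5:9]: 51

Max: 51 at [5:9]


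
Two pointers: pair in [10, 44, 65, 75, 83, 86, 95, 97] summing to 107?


lo=0(10)+hi=7(97)=107

Yes: 10+97=107


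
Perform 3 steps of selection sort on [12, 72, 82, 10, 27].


Initial: [12, 72, 82, 10, 27]
Step 1: min=10 at 3
  Swap: [10, 72, 82, 12, 27]
Step 2: min=12 at 3
  Swap: [10, 12, 82, 72, 27]
Step 3: min=27 at 4
  Swap: [10, 12, 27, 72, 82]

After 3 steps: [10, 12, 27, 72, 82]


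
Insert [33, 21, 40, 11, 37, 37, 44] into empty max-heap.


Insert 33: [33]
Insert 21: [33, 21]
Insert 40: [40, 21, 33]
Insert 11: [40, 21, 33, 11]
Insert 37: [40, 37, 33, 11, 21]
Insert 37: [40, 37, 37, 11, 21, 33]
Insert 44: [44, 37, 40, 11, 21, 33, 37]

Final heap: [44, 37, 40, 11, 21, 33, 37]


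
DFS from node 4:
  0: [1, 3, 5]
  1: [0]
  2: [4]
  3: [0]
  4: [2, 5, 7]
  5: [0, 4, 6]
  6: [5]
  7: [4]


Visit 4, push [7, 5, 2]
Visit 2, push []
Visit 5, push [6, 0]
Visit 0, push [3, 1]
Visit 1, push []
Visit 3, push []
Visit 6, push []
Visit 7, push []

DFS order: [4, 2, 5, 0, 1, 3, 6, 7]


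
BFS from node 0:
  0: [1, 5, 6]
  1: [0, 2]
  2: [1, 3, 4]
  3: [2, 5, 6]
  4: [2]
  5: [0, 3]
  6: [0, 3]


Visit 0, enqueue [1, 5, 6]
Visit 1, enqueue [2]
Visit 5, enqueue [3]
Visit 6, enqueue []
Visit 2, enqueue [4]
Visit 3, enqueue []
Visit 4, enqueue []

BFS order: [0, 1, 5, 6, 2, 3, 4]


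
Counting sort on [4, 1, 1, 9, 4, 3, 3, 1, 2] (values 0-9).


Input: [4, 1, 1, 9, 4, 3, 3, 1, 2]
Counts: [0, 3, 1, 2, 2, 0, 0, 0, 0, 1]

Sorted: [1, 1, 1, 2, 3, 3, 4, 4, 9]


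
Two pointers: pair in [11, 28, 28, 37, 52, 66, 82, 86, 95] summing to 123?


lo=0(11)+hi=8(95)=106
lo=1(28)+hi=8(95)=123

Yes: 28+95=123


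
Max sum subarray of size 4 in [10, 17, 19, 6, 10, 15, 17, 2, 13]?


[0:4]: 52
[1:5]: 52
[2:6]: 50
[3:7]: 48
[4:8]: 44
[5:9]: 47

Max: 52 at [0:4]


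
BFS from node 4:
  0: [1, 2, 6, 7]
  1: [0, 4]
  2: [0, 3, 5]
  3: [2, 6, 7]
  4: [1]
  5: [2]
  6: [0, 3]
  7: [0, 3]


Visit 4, enqueue [1]
Visit 1, enqueue [0]
Visit 0, enqueue [2, 6, 7]
Visit 2, enqueue [3, 5]
Visit 6, enqueue []
Visit 7, enqueue []
Visit 3, enqueue []
Visit 5, enqueue []

BFS order: [4, 1, 0, 2, 6, 7, 3, 5]


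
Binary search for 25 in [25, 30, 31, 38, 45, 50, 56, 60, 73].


Step 1: lo=0, hi=8, mid=4, val=45
Step 2: lo=0, hi=3, mid=1, val=30
Step 3: lo=0, hi=0, mid=0, val=25

Found at index 0


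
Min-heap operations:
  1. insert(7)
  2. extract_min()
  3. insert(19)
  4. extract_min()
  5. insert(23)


insert(7) -> [7]
extract_min()->7, []
insert(19) -> [19]
extract_min()->19, []
insert(23) -> [23]

Final heap: [23]


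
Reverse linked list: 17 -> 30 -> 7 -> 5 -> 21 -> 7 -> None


Step 1: curr=17, set curr.next=prev(None) | reversed so far: 17
Step 2: curr=30, set curr.next=prev(17) | reversed so far: 30 -> 17
Step 3: curr=7, set curr.next=prev(30) | reversed so far: 7 -> 30 -> 17
Step 4: curr=5, set curr.next=prev(7) | reversed so far: 5 -> 7 -> 30 -> 17
Step 5: curr=21, set curr.next=prev(5) | reversed so far: 21 -> 5 -> 7 -> 30 -> 17
Step 6: curr=7, set curr.next=prev(21) | reversed so far: 7 -> 21 -> 5 -> 7 -> 30 -> 17

7 -> 21 -> 5 -> 7 -> 30 -> 17 -> None


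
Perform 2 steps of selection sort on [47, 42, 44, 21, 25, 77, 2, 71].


Initial: [47, 42, 44, 21, 25, 77, 2, 71]
Step 1: min=2 at 6
  Swap: [2, 42, 44, 21, 25, 77, 47, 71]
Step 2: min=21 at 3
  Swap: [2, 21, 44, 42, 25, 77, 47, 71]

After 2 steps: [2, 21, 44, 42, 25, 77, 47, 71]


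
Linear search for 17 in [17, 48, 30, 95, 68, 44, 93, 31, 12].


i=0: 17==17 found!

Found at 0, 1 comps


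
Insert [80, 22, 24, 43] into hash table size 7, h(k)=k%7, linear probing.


Insert 80: h=3 -> slot 3
Insert 22: h=1 -> slot 1
Insert 24: h=3, 1 probes -> slot 4
Insert 43: h=1, 1 probes -> slot 2

Table: [None, 22, 43, 80, 24, None, None]


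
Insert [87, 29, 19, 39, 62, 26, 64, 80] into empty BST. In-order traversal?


Insert 87: root
Insert 29: L from 87
Insert 19: L from 87 -> L from 29
Insert 39: L from 87 -> R from 29
Insert 62: L from 87 -> R from 29 -> R from 39
Insert 26: L from 87 -> L from 29 -> R from 19
Insert 64: L from 87 -> R from 29 -> R from 39 -> R from 62
Insert 80: L from 87 -> R from 29 -> R from 39 -> R from 62 -> R from 64

In-order: [19, 26, 29, 39, 62, 64, 80, 87]


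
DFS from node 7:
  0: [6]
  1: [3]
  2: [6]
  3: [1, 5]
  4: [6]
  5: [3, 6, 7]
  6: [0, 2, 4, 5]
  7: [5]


Visit 7, push [5]
Visit 5, push [6, 3]
Visit 3, push [1]
Visit 1, push []
Visit 6, push [4, 2, 0]
Visit 0, push []
Visit 2, push []
Visit 4, push []

DFS order: [7, 5, 3, 1, 6, 0, 2, 4]


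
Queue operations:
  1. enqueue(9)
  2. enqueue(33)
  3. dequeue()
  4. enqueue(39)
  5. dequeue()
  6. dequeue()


enqueue(9) -> [9]
enqueue(33) -> [9, 33]
dequeue()->9, [33]
enqueue(39) -> [33, 39]
dequeue()->33, [39]
dequeue()->39, []

Final queue: []


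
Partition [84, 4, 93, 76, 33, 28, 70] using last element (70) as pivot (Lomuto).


Pivot: 70
  4 <= 70: swap -> [4, 84, 93, 76, 33, 28, 70]
  33 <= 70: swap -> [4, 33, 93, 76, 84, 28, 70]
  28 <= 70: swap -> [4, 33, 28, 76, 84, 93, 70]
Place pivot at 3: [4, 33, 28, 70, 84, 93, 76]

Partitioned: [4, 33, 28, 70, 84, 93, 76]


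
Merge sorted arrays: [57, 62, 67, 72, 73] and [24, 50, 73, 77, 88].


Take 24 from B
Take 50 from B
Take 57 from A
Take 62 from A
Take 67 from A
Take 72 from A
Take 73 from A

Merged: [24, 50, 57, 62, 67, 72, 73, 73, 77, 88]


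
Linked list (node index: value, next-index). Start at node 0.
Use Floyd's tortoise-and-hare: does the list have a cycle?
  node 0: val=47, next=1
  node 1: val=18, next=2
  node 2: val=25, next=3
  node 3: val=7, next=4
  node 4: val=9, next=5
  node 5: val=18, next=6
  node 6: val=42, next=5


Floyd's tortoise (slow, +1) and hare (fast, +2):
  init: slow=0, fast=0
  step 1: slow=1, fast=2
  step 2: slow=2, fast=4
  step 3: slow=3, fast=6
  step 4: slow=4, fast=6
  step 5: slow=5, fast=6
  step 6: slow=6, fast=6
  slow == fast at node 6: cycle detected

Cycle: yes


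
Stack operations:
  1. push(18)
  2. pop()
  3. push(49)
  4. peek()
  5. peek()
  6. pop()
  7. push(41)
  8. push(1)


push(18) -> [18]
pop()->18, []
push(49) -> [49]
peek()->49
peek()->49
pop()->49, []
push(41) -> [41]
push(1) -> [41, 1]

Final stack: [41, 1]


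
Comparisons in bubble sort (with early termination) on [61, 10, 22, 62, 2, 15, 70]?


Algorithm: bubble sort (with early termination)
Input: [61, 10, 22, 62, 2, 15, 70]
Sorted: [2, 10, 15, 22, 61, 62, 70]

20


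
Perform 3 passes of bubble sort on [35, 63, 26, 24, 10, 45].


Initial: [35, 63, 26, 24, 10, 45]
Pass 1: [35, 26, 24, 10, 45, 63] (4 swaps)
Pass 2: [26, 24, 10, 35, 45, 63] (3 swaps)
Pass 3: [24, 10, 26, 35, 45, 63] (2 swaps)

After 3 passes: [24, 10, 26, 35, 45, 63]


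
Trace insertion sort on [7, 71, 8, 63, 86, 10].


Initial: [7, 71, 8, 63, 86, 10]
Insert 71: [7, 71, 8, 63, 86, 10]
Insert 8: [7, 8, 71, 63, 86, 10]
Insert 63: [7, 8, 63, 71, 86, 10]
Insert 86: [7, 8, 63, 71, 86, 10]
Insert 10: [7, 8, 10, 63, 71, 86]

Sorted: [7, 8, 10, 63, 71, 86]


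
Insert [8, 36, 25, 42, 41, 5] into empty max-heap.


Insert 8: [8]
Insert 36: [36, 8]
Insert 25: [36, 8, 25]
Insert 42: [42, 36, 25, 8]
Insert 41: [42, 41, 25, 8, 36]
Insert 5: [42, 41, 25, 8, 36, 5]

Final heap: [42, 41, 25, 8, 36, 5]


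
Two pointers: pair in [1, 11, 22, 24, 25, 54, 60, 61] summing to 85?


lo=0(1)+hi=7(61)=62
lo=1(11)+hi=7(61)=72
lo=2(22)+hi=7(61)=83
lo=3(24)+hi=7(61)=85

Yes: 24+61=85


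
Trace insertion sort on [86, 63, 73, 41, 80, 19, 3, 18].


Initial: [86, 63, 73, 41, 80, 19, 3, 18]
Insert 63: [63, 86, 73, 41, 80, 19, 3, 18]
Insert 73: [63, 73, 86, 41, 80, 19, 3, 18]
Insert 41: [41, 63, 73, 86, 80, 19, 3, 18]
Insert 80: [41, 63, 73, 80, 86, 19, 3, 18]
Insert 19: [19, 41, 63, 73, 80, 86, 3, 18]
Insert 3: [3, 19, 41, 63, 73, 80, 86, 18]
Insert 18: [3, 18, 19, 41, 63, 73, 80, 86]

Sorted: [3, 18, 19, 41, 63, 73, 80, 86]


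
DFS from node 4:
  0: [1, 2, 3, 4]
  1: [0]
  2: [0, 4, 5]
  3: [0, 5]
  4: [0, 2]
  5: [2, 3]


Visit 4, push [2, 0]
Visit 0, push [3, 2, 1]
Visit 1, push []
Visit 2, push [5]
Visit 5, push [3]
Visit 3, push []

DFS order: [4, 0, 1, 2, 5, 3]


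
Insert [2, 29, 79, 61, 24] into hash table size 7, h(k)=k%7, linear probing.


Insert 2: h=2 -> slot 2
Insert 29: h=1 -> slot 1
Insert 79: h=2, 1 probes -> slot 3
Insert 61: h=5 -> slot 5
Insert 24: h=3, 1 probes -> slot 4

Table: [None, 29, 2, 79, 24, 61, None]


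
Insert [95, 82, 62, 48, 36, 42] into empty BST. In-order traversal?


Insert 95: root
Insert 82: L from 95
Insert 62: L from 95 -> L from 82
Insert 48: L from 95 -> L from 82 -> L from 62
Insert 36: L from 95 -> L from 82 -> L from 62 -> L from 48
Insert 42: L from 95 -> L from 82 -> L from 62 -> L from 48 -> R from 36

In-order: [36, 42, 48, 62, 82, 95]


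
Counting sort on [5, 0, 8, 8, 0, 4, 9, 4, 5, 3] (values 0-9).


Input: [5, 0, 8, 8, 0, 4, 9, 4, 5, 3]
Counts: [2, 0, 0, 1, 2, 2, 0, 0, 2, 1]

Sorted: [0, 0, 3, 4, 4, 5, 5, 8, 8, 9]


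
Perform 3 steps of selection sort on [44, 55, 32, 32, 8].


Initial: [44, 55, 32, 32, 8]
Step 1: min=8 at 4
  Swap: [8, 55, 32, 32, 44]
Step 2: min=32 at 2
  Swap: [8, 32, 55, 32, 44]
Step 3: min=32 at 3
  Swap: [8, 32, 32, 55, 44]

After 3 steps: [8, 32, 32, 55, 44]


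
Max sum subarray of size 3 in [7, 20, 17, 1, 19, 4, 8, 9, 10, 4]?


[0:3]: 44
[1:4]: 38
[2:5]: 37
[3:6]: 24
[4:7]: 31
[5:8]: 21
[6:9]: 27
[7:10]: 23

Max: 44 at [0:3]


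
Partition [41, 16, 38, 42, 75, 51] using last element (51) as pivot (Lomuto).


Pivot: 51
  41 <= 51: advance i (no swap)
  16 <= 51: advance i (no swap)
  38 <= 51: advance i (no swap)
  42 <= 51: advance i (no swap)
Place pivot at 4: [41, 16, 38, 42, 51, 75]

Partitioned: [41, 16, 38, 42, 51, 75]


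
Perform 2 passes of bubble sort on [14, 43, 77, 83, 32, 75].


Initial: [14, 43, 77, 83, 32, 75]
Pass 1: [14, 43, 77, 32, 75, 83] (2 swaps)
Pass 2: [14, 43, 32, 75, 77, 83] (2 swaps)

After 2 passes: [14, 43, 32, 75, 77, 83]
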